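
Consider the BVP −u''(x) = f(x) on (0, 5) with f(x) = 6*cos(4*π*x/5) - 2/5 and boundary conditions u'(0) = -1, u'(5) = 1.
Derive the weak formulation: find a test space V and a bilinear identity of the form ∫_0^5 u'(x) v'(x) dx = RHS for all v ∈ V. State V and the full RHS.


V = H^1(0, 5) (v unrestricted at boundary; u is determined up to an additive constant); weak form: ∫_0^5 u'v' dx = ∫_0^5 (6*cos(4*π*x/5) - 2/5) v dx + v(5) + v(0) for all v ∈ V.

Multiply both sides by a test function v and integrate from 0 to 5:
  ∫_0^5 −u''(x) v(x) dx = ∫_0^5 f(x) v(x) dx.
Integrate the LHS by parts once:
  ∫_0^5 −u'' v dx = −[u'(x) v(x)]_0^5 + ∫_0^5 u'(x) v'(x) dx.
Thus ∫_0^5 u'(x) v'(x) dx = ∫_0^5 f(x) v(x) dx + [u'(x) v(x)]_0^5.
Choose V so that boundary terms are either known or forced to vanish.
u has inhomogeneous Neumann u'(0) = -1, u'(5) = 1. [u' v]_0^5 = (1)·v(5) − (-1)·v(0) = v(5) + v(0). Take V = H^1(0, 5); boundary term becomes part of RHS.
Weak formulation: find u (satisfying any essential BC) such that ∫_0^5 u'(x) v'(x) dx = ∫_0^5 f v dx + v(5) + v(0) for all v ∈ V (Neumann data are natural BCs: they enter the RHS as boundary terms).
Substituting f(x) = 6*cos(4*π*x/5) - 2/5, the right-hand side is ∫_0^5 (6*cos(4*π*x/5) - 2/5) v dx + v(5) + v(0).
Compatibility check (pure Neumann): taking v ≡ 1 ∈ V gives 0 = ∫_0^5 f dx + (1) − (-1), i.e. ∫_0^5 f dx must equal u'(0) − u'(5) = -2. Indeed ∫_0^5 (6*cos(4*π*x/5) - 2/5) dx = -2, so the data are compatible. The solution is then unique only up to an additive constant (fix it e.g. by requiring ∫_0^5 u dx = 0).


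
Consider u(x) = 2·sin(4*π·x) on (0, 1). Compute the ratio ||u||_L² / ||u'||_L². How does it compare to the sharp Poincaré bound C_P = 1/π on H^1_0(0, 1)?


||u||_L² / ||u'||_L² = 1/(4*π) < C_P = 1/π.

u(x) = 2·sin(4*π·x), so u'(x) = 8*π*cos(4*π*x).
Writing u(x) = A·sin(kπx/L) with A = 2 and k = 4, use ∫_0^L sin²(kπx/L) dx = L/2 and ∫_0^L cos²(kπx/L) dx = L/2.
u² = 4·sin²(4*π·x) and (u')² = 64*π^2·cos²(4*π·x), and each of sin², cos² integrates to L/2 = 1/2 over (0, 1).
∫_0^1 u² dx = 2, so ||u||_L² = sqrt(2).
∫_0^1 (u')² dx = 32*π^2, so ||u'||_L² = 4*sqrt(2)*π.
Ratio ||u||_L² / ||u'||_L² = 1/(4*π).
Sharp Poincaré constant on H^1_0(0, 1) is C_P = L/π = 1/π, achieved by sin(π·x).
This is the k = 4 harmonic; the ratio L/(kπ) is strictly less than C_P = L/π, consistent with the sharp inequality ||u||_L² ≤ C_P ||u'||_L².


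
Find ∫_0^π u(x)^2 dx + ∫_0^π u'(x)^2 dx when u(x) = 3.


||u||_{H^1(0,π)}^2 = 9*π

u'(x) = 0.
Expand u² and (u')² and integrate term by term on (0, π), using: for integers n ≥ 1, ∫_0^π sin²(nx) dx = ∫_0^π cos²(nx) dx = π/2; for n ≠ n', ∫_0^π sin(nx)sin(n'x) dx = ∫_0^π cos(nx)cos(n'x) dx = 0; and by product-to-sum, ∫_0^π sin(nx)cos(n'x) dx = ½∫_0^π [sin((n+n')x) + sin((n−n')x)] dx, which is 0 when n+n' is even and 2n/(n²−n'²) when n+n' is odd (it need not vanish on (0, π)). For the constant mode: ∫_0^π 1 dx = π, ∫_0^π cos(nx) dx = 0, ∫_0^π sin(nx) dx = (1−(−1)^n)/n.
  u² squared terms: (3)²·∫1 dx = 9·π = 9*π.
  So ∫_0^π u² dx = 9*π.
  u' ≡ 0, so ∫_0^π (u')² dx = 0.
||u||_{H^1}^2 = (9*π) + (0) = 9*π.


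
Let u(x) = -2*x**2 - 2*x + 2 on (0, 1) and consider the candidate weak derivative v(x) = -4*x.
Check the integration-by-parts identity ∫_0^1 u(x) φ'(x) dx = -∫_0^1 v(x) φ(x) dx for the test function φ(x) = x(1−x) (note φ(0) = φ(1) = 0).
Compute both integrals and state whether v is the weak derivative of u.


LHS = 2/3, RHS = 1/3. No, v is not the weak derivative of u.

u(x) = -2*x**2 - 2*x + 2, classical derivative u'(x) = -4*x - 2.
φ(x) = x(1−x), so φ'(x) = 1 - 2*x.
Note φ(0) = φ(1) = 0, so the boundary term u·φ vanishes.
LHS = ∫_0^1 u(x) φ'(x) dx = ∫_0^1 (4*x^3 + 2*x^2 - 6*x + 2) dx. Term by term:
  ∫_0^1 4*x^3 dx = 1;  ∫_0^1 2*x^2 dx = 2/3;  ∫_0^1 -6*x dx = -3;
  ∫_0^1 2 dx = 2.
Sum: 1 + 2/3 − 3 + 2 = 2/3.
So LHS = 2/3.
∫_0^1 v(x) φ(x) dx = ∫_0^1 (4*x^3 - 4*x^2) dx. Term by term:
  ∫_0^1 4*x^3 dx = 1;  ∫_0^1 -4*x^2 dx = -4/3.
Sum: 1 − 4/3 = -1/3.
So RHS = -∫_0^1 v(x) φ(x) dx = 1/3.
LHS − RHS = 1/3 ≠ 0, so the identity fails.
(For a valid weak derivative the identity must hold for EVERY test function, in particular this one. The failure shows v is NOT the weak derivative of u.)
Correct weak derivative would be u'(x) = -4*x - 2.


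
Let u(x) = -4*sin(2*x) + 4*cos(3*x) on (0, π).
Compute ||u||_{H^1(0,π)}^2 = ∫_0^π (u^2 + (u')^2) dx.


||u||_{H^1(0,π)}^2 = 256 + 120*π

u'(x) = -12*sin(3*x) - 8*cos(2*x).
Expand u² and (u')² and integrate term by term on (0, π), using: for integers n ≥ 1, ∫_0^π sin²(nx) dx = ∫_0^π cos²(nx) dx = π/2; for n ≠ n', ∫_0^π sin(nx)sin(n'x) dx = ∫_0^π cos(nx)cos(n'x) dx = 0; and by product-to-sum, ∫_0^π sin(nx)cos(n'x) dx = ½∫_0^π [sin((n+n')x) + sin((n−n')x)] dx, which is 0 when n+n' is even and 2n/(n²−n'²) when n+n' is odd (it need not vanish on (0, π)).
  u² squared terms: (-4)²·∫sin(2x)² dx = 16·π/2 = 8*π;  (4)²·∫cos(3x)² dx = 16·π/2 = 8*π.
  u² cross terms: 2·(-4)·(4)·∫sin(2x)·cos(3x) dx = -32·(-4/5) = 128/5.
  So ∫_0^π u² dx = 8*π + 8*π + 128/5 = 128/5 + 16*π.
  (u')² squared terms: (-12)²·∫sin(3x)² dx = 144·π/2 = 72*π;  (-8)²·∫cos(2x)² dx = 64·π/2 = 32*π.
  (u')² cross terms: 2·(-12)·(-8)·∫sin(3x)·cos(2x) dx = 192·(6/5) = 1152/5.
  So ∫_0^π (u')² dx = 72*π + 32*π + 1152/5 = 1152/5 + 104*π.
||u||_{H^1}^2 = (128/5 + 16*π) + (1152/5 + 104*π) = 256 + 120*π.


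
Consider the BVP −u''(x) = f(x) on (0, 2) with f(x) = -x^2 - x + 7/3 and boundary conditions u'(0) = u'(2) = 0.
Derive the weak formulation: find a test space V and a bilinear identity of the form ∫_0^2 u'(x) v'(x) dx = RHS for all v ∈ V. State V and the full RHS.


V = H^1(0, 2) (no boundary constraint on v; u is determined up to an additive constant); weak form: ∫_0^2 u'v' dx = ∫_0^2 (-x^2 - x + 7/3) v dx for all v ∈ V.

Multiply both sides by a test function v and integrate from 0 to 2:
  ∫_0^2 −u''(x) v(x) dx = ∫_0^2 f(x) v(x) dx.
Integrate the LHS by parts once:
  ∫_0^2 −u'' v dx = −[u'(x) v(x)]_0^2 + ∫_0^2 u'(x) v'(x) dx.
Thus ∫_0^2 u'(x) v'(x) dx = ∫_0^2 f(x) v(x) dx + [u'(x) v(x)]_0^2.
Choose V so that boundary terms are either known or forced to vanish.
u has homogeneous Neumann: u'(0) = u'(2) = 0. So [u' v]_0^2 = 0·v(2) − 0·v(0) = 0 for any v; take V = H^1(0, 2).
Weak formulation: find u (satisfying any essential BC) such that ∫_0^2 u'(x) v'(x) dx = ∫_0^2 f v dx for all v ∈ V (homogeneous Neumann, so boundary terms vanish).
Substituting f(x) = -x^2 - x + 7/3, the right-hand side is ∫_0^2 (-x^2 - x + 7/3) v dx.
Compatibility check (pure Neumann): taking v ≡ 1 ∈ V gives 0 = ∫_0^2 f dx + (0) − (0), i.e. ∫_0^2 f dx must equal u'(0) − u'(2) = 0. Indeed ∫_0^2 (-x^2 - x + 7/3) dx = 0, so the data are compatible. The solution is then unique only up to an additive constant (fix it e.g. by requiring ∫_0^2 u dx = 0).


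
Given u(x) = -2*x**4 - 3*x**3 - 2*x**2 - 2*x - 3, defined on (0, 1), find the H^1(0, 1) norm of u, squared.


||u||_{H^1}^2 = 49649/315

The H^1 norm (squared) on an interval (0, L) is
  ||u||_{H^1}^2 = ∫_0^L u(x)^2 dx + ∫_0^L u'(x)^2 dx.
Compute u'(x) = -8*x**3 - 9*x**2 - 4*x - 2.
Then u(x)^2 = 4*x**8 + 12*x**7 + 17*x**6 + 20*x**5 + 28*x**4 + 26*x**3 + 16*x**2 + 12*x + 9 and u'(x)^2 = 64*x**6 + 144*x**5 + 145*x**4 + 104*x**3 + 52*x**2 + 16*x + 4.
Integrate each monomial from 0 to 1 using ∫_0^1 c·x^n dx = c·1^(n+1)/(n+1):
  ∫_0^1 u(x)^2 dx = ∫_0^1 (4*x^8 + 12*x^7 + 17*x^6 + 20*x^5 + 28*x^4 + 26*x^3 + 16*x^2 + 12*x + 9) dx. Term by term:
    ∫_0^1 4*x^8 dx = 4/9;  ∫_0^1 12*x^7 dx = 3/2;  ∫_0^1 17*x^6 dx = 17/7;
    ∫_0^1 20*x^5 dx = 10/3;  ∫_0^1 28*x^4 dx = 28/5;  ∫_0^1 26*x^3 dx = 13/2;
    ∫_0^1 16*x^2 dx = 16/3;  ∫_0^1 12*x dx = 6;  ∫_0^1 9 dx = 9.
  Sum: 4/9 + 3/2 + 17/7 + 10/3 + 28/5 + 13/2 + 16/3 + 6 + 9 = 12644/315.
  ∫_0^1 u'(x)^2 dx = ∫_0^1 (64*x^6 + 144*x^5 + 145*x^4 + 104*x^3 + 52*x^2 + 16*x + 4) dx. Term by term:
    ∫_0^1 64*x^6 dx = 64/7;  ∫_0^1 144*x^5 dx = 24;  ∫_0^1 145*x^4 dx = 29;
    ∫_0^1 104*x^3 dx = 26;  ∫_0^1 52*x^2 dx = 52/3;  ∫_0^1 16*x dx = 8;
    ∫_0^1 4 dx = 4.
  Sum: 64/7 + 24 + 29 + 26 + 52/3 + 8 + 4 = 2467/21.
Adding: ||u||_{H^1}^2 = 12644/315 + 2467/21 = 49649/315.


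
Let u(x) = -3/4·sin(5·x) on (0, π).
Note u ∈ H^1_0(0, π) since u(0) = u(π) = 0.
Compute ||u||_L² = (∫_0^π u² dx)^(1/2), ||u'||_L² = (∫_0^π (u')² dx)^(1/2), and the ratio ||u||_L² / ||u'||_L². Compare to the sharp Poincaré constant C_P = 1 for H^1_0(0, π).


||u||_L² / ||u'||_L² = 1/5 < C_P = 1.

u(x) = -3/4·sin(5·x), so u'(x) = -15*cos(5*x)/4.
Writing u(x) = A·sin(kπx/L) with A = -3/4 and k = 5, use ∫_0^L sin²(kπx/L) dx = L/2 and ∫_0^L cos²(kπx/L) dx = L/2.
u² = 9/16·sin²(5·x) and (u')² = 225/16·cos²(5·x), and each of sin², cos² integrates to L/2 = π/2 over (0, π).
∫_0^π u² dx = 9*π/32, so ||u||_L² = 3*sqrt(2)*sqrt(π)/8.
∫_0^π (u')² dx = 225*π/32, so ||u'||_L² = 15*sqrt(2)*sqrt(π)/8.
Ratio ||u||_L² / ||u'||_L² = 1/5.
Sharp Poincaré constant on H^1_0(0, π) is C_P = L/π = 1, achieved by sin(x).
This is the k = 5 harmonic; the ratio L/(kπ) is strictly less than C_P = L/π, consistent with the sharp inequality ||u||_L² ≤ C_P ||u'||_L².


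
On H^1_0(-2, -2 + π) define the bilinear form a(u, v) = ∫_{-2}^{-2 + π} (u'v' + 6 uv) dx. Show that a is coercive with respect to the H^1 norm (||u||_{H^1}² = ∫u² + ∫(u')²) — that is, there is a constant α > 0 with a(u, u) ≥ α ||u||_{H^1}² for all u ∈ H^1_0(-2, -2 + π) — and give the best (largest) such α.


α = 1

Coercivity of a(·,·) on H^1_0(-2, -2 + π) means a(u, u) ≥ α ||u||_{H^1}² for every u ∈ H^1_0.
The interval has length L = π, and Poincaré/coercivity depend only on L. Here a(u, u) = ∫(u')² + (6)·∫u².
Here c = 6 ≥ 1, so a(u,u) = ∫(u')² + c∫u² ≥ ∫(u')² + ∫u² = ||u||_{H^1}², i.e. α = 1 works. No larger α is possible: a(u,u) ≥ α||u||_{H^1}² means (1−α)∫(u')² ≥ (α−c)∫u², and for the modes u_n = sin(nπ(x−x₀)/L) (x₀ the left endpoint) one has ∫u_n²/∫(u_n')² = (L/(nπ))² → 0, so a(u_n,u_n)/||u_n||_{H^1}² → 1. Hence the optimal constant is α = 1.
Therefore α = 1.


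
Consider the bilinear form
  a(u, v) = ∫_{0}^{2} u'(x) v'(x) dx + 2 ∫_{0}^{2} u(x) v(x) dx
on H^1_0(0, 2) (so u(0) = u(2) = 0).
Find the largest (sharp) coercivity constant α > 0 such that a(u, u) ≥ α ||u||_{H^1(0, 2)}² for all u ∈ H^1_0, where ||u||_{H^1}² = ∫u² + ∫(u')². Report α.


α = 1

Coercivity of a(·,·) on H^1_0(0, 2) means a(u, u) ≥ α ||u||_{H^1}² for every u ∈ H^1_0.
The interval has length L = 2, and Poincaré/coercivity depend only on L. Here a(u, u) = ∫(u')² + (2)·∫u².
Here c = 2 ≥ 1, so a(u,u) = ∫(u')² + c∫u² ≥ ∫(u')² + ∫u² = ||u||_{H^1}², i.e. α = 1 works. No larger α is possible: a(u,u) ≥ α||u||_{H^1}² means (1−α)∫(u')² ≥ (α−c)∫u², and for the modes u_n = sin(nπ(x−x₀)/L) (x₀ the left endpoint) one has ∫u_n²/∫(u_n')² = (L/(nπ))² → 0, so a(u_n,u_n)/||u_n||_{H^1}² → 1. Hence the optimal constant is α = 1.
Therefore α = 1.


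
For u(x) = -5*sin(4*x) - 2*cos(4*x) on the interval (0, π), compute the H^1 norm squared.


||u||_{H^1(0,π)}^2 = 493*π/2

u'(x) = 8*sin(4*x) - 20*cos(4*x).
Expand u² and (u')² and integrate term by term on (0, π), using: for integers n ≥ 1, ∫_0^π sin²(nx) dx = ∫_0^π cos²(nx) dx = π/2; for n ≠ n', ∫_0^π sin(nx)sin(n'x) dx = ∫_0^π cos(nx)cos(n'x) dx = 0; and by product-to-sum, ∫_0^π sin(nx)cos(n'x) dx = ½∫_0^π [sin((n+n')x) + sin((n−n')x)] dx, which is 0 when n+n' is even and 2n/(n²−n'²) when n+n' is odd (it need not vanish on (0, π)).
  u² squared terms: (-5)²·∫sin(4x)² dx = 25·π/2 = 25*π/2;  (-2)²·∫cos(4x)² dx = 4·π/2 = 2*π.
  u² cross terms: 2·(-5)·(-2)·∫sin(4x)·cos(4x) dx = 20·(0) = 0.
  So ∫_0^π u² dx = 25*π/2 + 2*π + 0 = 29*π/2.
  (u')² squared terms: (-20)²·∫cos(4x)² dx = 400·π/2 = 200*π;  (8)²·∫sin(4x)² dx = 64·π/2 = 32*π.
  (u')² cross terms: 2·(-20)·(8)·∫cos(4x)·sin(4x) dx = -320·(0) = 0.
  So ∫_0^π (u')² dx = 200*π + 32*π + 0 = 232*π.
||u||_{H^1}^2 = (29*π/2) + (232*π) = 493*π/2.


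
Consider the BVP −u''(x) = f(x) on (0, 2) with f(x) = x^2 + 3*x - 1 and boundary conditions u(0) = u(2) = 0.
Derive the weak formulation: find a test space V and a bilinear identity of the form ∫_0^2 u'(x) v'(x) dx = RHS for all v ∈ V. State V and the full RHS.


V = H^1_0(0, 2) (so v(0) = v(2) = 0); weak form: ∫_0^2 u'v' dx = ∫_0^2 (x^2 + 3*x - 1) v dx for all v ∈ V.

Multiply both sides by a test function v and integrate from 0 to 2:
  ∫_0^2 −u''(x) v(x) dx = ∫_0^2 f(x) v(x) dx.
Integrate the LHS by parts once:
  ∫_0^2 −u'' v dx = −[u'(x) v(x)]_0^2 + ∫_0^2 u'(x) v'(x) dx.
Thus ∫_0^2 u'(x) v'(x) dx = ∫_0^2 f(x) v(x) dx + [u'(x) v(x)]_0^2.
Choose V so that boundary terms are either known or forced to vanish.
u is Dirichlet: u(0) = u(2) = 0. Let V = H^1_0(0, 2); then v(0) = v(2) = 0, and [u' v]_0^2 = 0.
Weak formulation: find u (satisfying any essential BC) such that ∫_0^2 u'(x) v'(x) dx = ∫_0^2 f v dx for all v ∈ V.
Substituting f(x) = x^2 + 3*x - 1, the right-hand side is ∫_0^2 (x^2 + 3*x - 1) v dx.


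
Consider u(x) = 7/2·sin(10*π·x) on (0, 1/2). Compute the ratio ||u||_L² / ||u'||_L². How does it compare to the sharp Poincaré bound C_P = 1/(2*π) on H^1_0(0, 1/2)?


||u||_L² / ||u'||_L² = 1/(10*π) < C_P = 1/(2*π).

u(x) = 7/2·sin(10*π·x), so u'(x) = 35*π*cos(10*π*x).
Writing u(x) = A·sin(kπx/L) with A = 7/2 and k = 5, use ∫_0^L sin²(kπx/L) dx = L/2 and ∫_0^L cos²(kπx/L) dx = L/2.
u² = 49/4·sin²(10*π·x) and (u')² = 1225*π^2·cos²(10*π·x), and each of sin², cos² integrates to L/2 = 1/4 over (0, 1/2).
∫_0^1/2 u² dx = 49/16, so ||u||_L² = 7/4.
∫_0^1/2 (u')² dx = 1225*π^2/4, so ||u'||_L² = 35*π/2.
Ratio ||u||_L² / ||u'||_L² = 1/(10*π).
Sharp Poincaré constant on H^1_0(0, 1/2) is C_P = L/π = 1/(2*π), achieved by sin(2*π·x).
This is the k = 5 harmonic; the ratio L/(kπ) is strictly less than C_P = L/π, consistent with the sharp inequality ||u||_L² ≤ C_P ||u'||_L².


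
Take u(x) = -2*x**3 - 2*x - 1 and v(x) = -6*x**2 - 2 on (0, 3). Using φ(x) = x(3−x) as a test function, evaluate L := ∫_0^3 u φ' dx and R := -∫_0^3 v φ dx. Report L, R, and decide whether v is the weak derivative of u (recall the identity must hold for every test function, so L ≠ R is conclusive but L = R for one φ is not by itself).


LHS = 819/10, RHS = 819/10. Yes, v = u' weakly.

u(x) = -2*x**3 - 2*x - 1, classical derivative u'(x) = -6*x**2 - 2.
φ(x) = x(3−x), so φ'(x) = 3 - 2*x.
Note φ(0) = φ(3) = 0, so the boundary term u·φ vanishes.
LHS = ∫_0^3 u(x) φ'(x) dx = ∫_0^3 (4*x^4 - 6*x^3 + 4*x^2 - 4*x - 3) dx. Term by term:
  ∫_0^3 4*x^4 dx = 972/5;  ∫_0^3 -6*x^3 dx = -243/2;  ∫_0^3 4*x^2 dx = 36;
  ∫_0^3 -4*x dx = -18;  ∫_0^3 -3 dx = -9.
Sum: 972/5 − 243/2 + 36 − 18 − 9 = 819/10.
So LHS = 819/10.
∫_0^3 v(x) φ(x) dx = ∫_0^3 (6*x^4 - 18*x^3 + 2*x^2 - 6*x) dx. Term by term:
  ∫_0^3 6*x^4 dx = 1458/5;  ∫_0^3 -18*x^3 dx = -729/2;  ∫_0^3 2*x^2 dx = 18;
  ∫_0^3 -6*x dx = -27.
Sum: 1458/5 − 729/2 + 18 − 27 = -819/10.
So RHS = -∫_0^3 v(x) φ(x) dx = 819/10.
LHS = RHS, so the identity holds for this test φ.
Moreover u is smooth here and v(x) = u'(x) = -6*x**2 - 2 pointwise, so the identity holds for every test function. Hence v is the weak derivative of u.


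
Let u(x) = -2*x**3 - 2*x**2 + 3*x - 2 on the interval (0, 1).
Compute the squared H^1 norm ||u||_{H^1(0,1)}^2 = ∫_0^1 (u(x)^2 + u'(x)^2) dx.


||u||_{H^1}^2 = 1313/105

The H^1 norm (squared) on an interval (0, L) is
  ||u||_{H^1}^2 = ∫_0^L u(x)^2 dx + ∫_0^L u'(x)^2 dx.
Compute u'(x) = -6*x**2 - 4*x + 3.
Then u(x)^2 = 4*x**6 + 8*x**5 - 8*x**4 - 4*x**3 + 17*x**2 - 12*x + 4 and u'(x)^2 = 36*x**4 + 48*x**3 - 20*x**2 - 24*x + 9.
Integrate each monomial from 0 to 1 using ∫_0^1 c·x^n dx = c·1^(n+1)/(n+1):
  ∫_0^1 u(x)^2 dx = ∫_0^1 (4*x^6 + 8*x^5 - 8*x^4 - 4*x^3 + 17*x^2 - 12*x + 4) dx. Term by term:
    ∫_0^1 4*x^6 dx = 4/7;  ∫_0^1 8*x^5 dx = 4/3;  ∫_0^1 -8*x^4 dx = -8/5;
    ∫_0^1 -4*x^3 dx = -1;  ∫_0^1 17*x^2 dx = 17/3;  ∫_0^1 -12*x dx = -6;
    ∫_0^1 4 dx = 4.
  Sum: 4/7 + 4/3 − 8/5 − 1 + 17/3 − 6 + 4 = 104/35.
  ∫_0^1 u'(x)^2 dx = ∫_0^1 (36*x^4 + 48*x^3 - 20*x^2 - 24*x + 9) dx. Term by term:
    ∫_0^1 36*x^4 dx = 36/5;  ∫_0^1 48*x^3 dx = 12;  ∫_0^1 -20*x^2 dx = -20/3;
    ∫_0^1 -24*x dx = -12;  ∫_0^1 9 dx = 9.
  Sum: 36/5 + 12 − 20/3 − 12 + 9 = 143/15.
Adding: ||u||_{H^1}^2 = 104/35 + 143/15 = 1313/105.


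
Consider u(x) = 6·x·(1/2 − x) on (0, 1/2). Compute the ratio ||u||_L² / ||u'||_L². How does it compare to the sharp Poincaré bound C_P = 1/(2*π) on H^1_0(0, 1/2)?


||u||_L² / ||u'||_L² = sqrt(10)/20 < C_P = 1/(2*π).

u(x) = 6·x·(1/2 − x), so u'(x) = 3 - 12*x.
u(x) = 6·x·(1/2 − x) vanishes at x = 0 and x = 1/2, so u ∈ H^1_0(0, 1/2). Differentiate via the product rule and integrate the resulting polynomials term by term.
  ∫_0^1/2 u² dx = ∫_0^1/2 (36*x^4 - 36*x^3 + 9*x^2) dx. Term by term:
    ∫_0^1/2 36*x^4 dx = 9/40;  ∫_0^1/2 -36*x^3 dx = -9/16;  ∫_0^1/2 9*x^2 dx = 3/8.
  Sum: 9/40 − 9/16 + 3/8 = 3/80.
  ∫_0^1/2 (u')² dx = ∫_0^1/2 (144*x^2 - 72*x + 9) dx. Term by term:
    ∫_0^1/2 144*x^2 dx = 6;  ∫_0^1/2 -72*x dx = -9;  ∫_0^1/2 9 dx = 9/2.
  Sum: 6 − 9 + 9/2 = 3/2.
∫_0^1/2 u² dx = 3/80, so ||u||_L² = sqrt(15)/20.
∫_0^1/2 (u')² dx = 3/2, so ||u'||_L² = sqrt(6)/2.
Ratio ||u||_L² / ||u'||_L² = sqrt(10)/20.
Sharp Poincaré constant on H^1_0(0, 1/2) is C_P = L/π = 1/(2*π), achieved by sin(2*π·x).
A polynomial bump cannot attain the sharp Poincaré constant (only the first sine eigenfunction does), so the ratio is strictly less than C_P, consistent with ||u||_L² ≤ C_P ||u'||_L².


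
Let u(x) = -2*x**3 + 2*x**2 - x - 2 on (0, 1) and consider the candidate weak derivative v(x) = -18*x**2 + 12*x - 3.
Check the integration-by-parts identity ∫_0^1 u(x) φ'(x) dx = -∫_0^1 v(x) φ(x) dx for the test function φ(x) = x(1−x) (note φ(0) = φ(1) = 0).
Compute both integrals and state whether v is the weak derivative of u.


LHS = 2/15, RHS = 2/5. No, v is not the weak derivative of u.

u(x) = -2*x**3 + 2*x**2 - x - 2, classical derivative u'(x) = -6*x**2 + 4*x - 1.
φ(x) = x(1−x), so φ'(x) = 1 - 2*x.
Note φ(0) = φ(1) = 0, so the boundary term u·φ vanishes.
LHS = ∫_0^1 u(x) φ'(x) dx = ∫_0^1 (4*x^4 - 6*x^3 + 4*x^2 + 3*x - 2) dx. Term by term:
  ∫_0^1 4*x^4 dx = 4/5;  ∫_0^1 -6*x^3 dx = -3/2;  ∫_0^1 4*x^2 dx = 4/3;
  ∫_0^1 3*x dx = 3/2;  ∫_0^1 -2 dx = -2.
Sum: 4/5 − 3/2 + 4/3 + 3/2 − 2 = 2/15.
So LHS = 2/15.
∫_0^1 v(x) φ(x) dx = ∫_0^1 (18*x^4 - 30*x^3 + 15*x^2 - 3*x) dx. Term by term:
  ∫_0^1 18*x^4 dx = 18/5;  ∫_0^1 -30*x^3 dx = -15/2;  ∫_0^1 15*x^2 dx = 5;
  ∫_0^1 -3*x dx = -3/2.
Sum: 18/5 − 15/2 + 5 − 3/2 = -2/5.
So RHS = -∫_0^1 v(x) φ(x) dx = 2/5.
LHS − RHS = -4/15 ≠ 0, so the identity fails.
(For a valid weak derivative the identity must hold for EVERY test function, in particular this one. The failure shows v is NOT the weak derivative of u.)
Correct weak derivative would be u'(x) = -6*x**2 + 4*x - 1.


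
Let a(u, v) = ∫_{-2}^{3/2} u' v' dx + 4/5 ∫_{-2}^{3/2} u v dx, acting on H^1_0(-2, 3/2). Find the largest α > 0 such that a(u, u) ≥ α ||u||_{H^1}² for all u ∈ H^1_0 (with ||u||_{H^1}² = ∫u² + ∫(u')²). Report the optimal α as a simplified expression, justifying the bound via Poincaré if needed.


α = 4*(49 + 5*π^2)/(5*(4*π^2 + 49))

Coercivity of a(·,·) on H^1_0(-2, 3/2) means a(u, u) ≥ α ||u||_{H^1}² for every u ∈ H^1_0.
The interval has length L = 7/2, and Poincaré/coercivity depend only on L. Here a(u, u) = ∫(u')² + (4/5)·∫u².
Here 0 < c = 4/5 < 1. The condition a(u,u) ≥ α||u||_{H^1}² reads (1−α)∫(u')² ≥ (α−c)∫u². Any admissible α is ≤ 1 (rapidly oscillating u have ∫u²/∫(u')² → 0), and α = 1 would force 0 ≥ (1−c)∫u², impossible since c < 1; so 1−α > 0. By the sharp Poincaré inequality on H^1_0 of an interval of length L, ∫(u')² ≥ (π/L)²∫u² with equality for the first sine mode sin(π(x−x₀)/L) (x₀ the left endpoint), so the inequality holds for all u iff (1−α)(π/L)² ≥ α − c, i.e. α ≤ ((π/L)² + c)/((π/L)² + 1) = (1 + c(L/π)²)/(1 + (L/π)²). With (π/L)² = 4*π^2/49 and c = 4/5, the largest admissible constant is α = ((π/L)² + c)/((π/L)² + 1).
Simplifying, α = 4*(49 + 5*π^2)/(5*(4*π^2 + 49)).


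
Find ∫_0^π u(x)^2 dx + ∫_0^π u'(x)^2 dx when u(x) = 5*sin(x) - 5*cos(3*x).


||u||_{H^1(0,π)}^2 = 150*π

u'(x) = 15*sin(3*x) + 5*cos(x).
Expand u² and (u')² and integrate term by term on (0, π), using: for integers n ≥ 1, ∫_0^π sin²(nx) dx = ∫_0^π cos²(nx) dx = π/2; for n ≠ n', ∫_0^π sin(nx)sin(n'x) dx = ∫_0^π cos(nx)cos(n'x) dx = 0; and by product-to-sum, ∫_0^π sin(nx)cos(n'x) dx = ½∫_0^π [sin((n+n')x) + sin((n−n')x)] dx, which is 0 when n+n' is even and 2n/(n²−n'²) when n+n' is odd (it need not vanish on (0, π)).
  u² squared terms: (-5)²·∫cos(3x)² dx = 25·π/2 = 25*π/2;  (5)²·∫sin(x)² dx = 25·π/2 = 25*π/2.
  u² cross terms: 2·(-5)·(5)·∫cos(3x)·sin(x) dx = -50·(0) = 0.
  So ∫_0^π u² dx = 25*π/2 + 25*π/2 + 0 = 25*π.
  (u')² squared terms: (5)²·∫cos(x)² dx = 25·π/2 = 25*π/2;  (15)²·∫sin(3x)² dx = 225·π/2 = 225*π/2.
  (u')² cross terms: 2·(5)·(15)·∫cos(x)·sin(3x) dx = 150·(0) = 0.
  So ∫_0^π (u')² dx = 25*π/2 + 225*π/2 + 0 = 125*π.
||u||_{H^1}^2 = (25*π) + (125*π) = 150*π.


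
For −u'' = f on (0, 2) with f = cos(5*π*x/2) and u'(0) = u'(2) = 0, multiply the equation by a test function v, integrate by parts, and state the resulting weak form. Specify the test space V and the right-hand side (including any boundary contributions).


V = H^1(0, 2) (no boundary constraint on v; u is determined up to an additive constant); weak form: ∫_0^2 u'v' dx = ∫_0^2 (cos(5*π*x/2)) v dx for all v ∈ V.

Multiply both sides by a test function v and integrate from 0 to 2:
  ∫_0^2 −u''(x) v(x) dx = ∫_0^2 f(x) v(x) dx.
Integrate the LHS by parts once:
  ∫_0^2 −u'' v dx = −[u'(x) v(x)]_0^2 + ∫_0^2 u'(x) v'(x) dx.
Thus ∫_0^2 u'(x) v'(x) dx = ∫_0^2 f(x) v(x) dx + [u'(x) v(x)]_0^2.
Choose V so that boundary terms are either known or forced to vanish.
u has homogeneous Neumann: u'(0) = u'(2) = 0. So [u' v]_0^2 = 0·v(2) − 0·v(0) = 0 for any v; take V = H^1(0, 2).
Weak formulation: find u (satisfying any essential BC) such that ∫_0^2 u'(x) v'(x) dx = ∫_0^2 f v dx for all v ∈ V (homogeneous Neumann, so boundary terms vanish).
Substituting f(x) = cos(5*π*x/2), the right-hand side is ∫_0^2 (cos(5*π*x/2)) v dx.
Compatibility check (pure Neumann): taking v ≡ 1 ∈ V gives 0 = ∫_0^2 f dx + (0) − (0), i.e. ∫_0^2 f dx must equal u'(0) − u'(2) = 0. Indeed ∫_0^2 (cos(5*π*x/2)) dx = 0, so the data are compatible. The solution is then unique only up to an additive constant (fix it e.g. by requiring ∫_0^2 u dx = 0).


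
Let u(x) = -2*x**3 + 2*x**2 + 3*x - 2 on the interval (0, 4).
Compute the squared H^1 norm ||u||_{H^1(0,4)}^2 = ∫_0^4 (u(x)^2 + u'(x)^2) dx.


||u||_{H^1}^2 = 796532/105

The H^1 norm (squared) on an interval (0, L) is
  ||u||_{H^1}^2 = ∫_0^L u(x)^2 dx + ∫_0^L u'(x)^2 dx.
Compute u'(x) = -6*x**2 + 4*x + 3.
Then u(x)^2 = 4*x**6 - 8*x**5 - 8*x**4 + 20*x**3 + x**2 - 12*x + 4 and u'(x)^2 = 36*x**4 - 48*x**3 - 20*x**2 + 24*x + 9.
Integrate each monomial from 0 to 4 using ∫_0^4 c·x^n dx = c·4^(n+1)/(n+1):
  ∫_0^4 u(x)^2 dx = ∫_0^4 (4*x^6 - 8*x^5 - 8*x^4 + 20*x^3 + x^2 - 12*x + 4) dx. Term by term:
    ∫_0^4 4*x^6 dx = 65536/7;  ∫_0^4 -8*x^5 dx = -16384/3;  ∫_0^4 -8*x^4 dx = -8192/5;
    ∫_0^4 20*x^3 dx = 1280;  ∫_0^4 x^2 dx = 64/3;  ∫_0^4 -12*x dx = -96;
    ∫_0^4 4 dx = 16.
  Sum: 65536/7 − 16384/3 − 8192/5 + 1280 + 64/3 − 96 + 16 = 121936/35.
  ∫_0^4 u'(x)^2 dx = ∫_0^4 (36*x^4 - 48*x^3 - 20*x^2 + 24*x + 9) dx. Term by term:
    ∫_0^4 36*x^4 dx = 36864/5;  ∫_0^4 -48*x^3 dx = -3072;  ∫_0^4 -20*x^2 dx = -1280/3;
    ∫_0^4 24*x dx = 192;  ∫_0^4 9 dx = 36.
  Sum: 36864/5 − 3072 − 1280/3 + 192 + 36 = 61532/15.
Adding: ||u||_{H^1}^2 = 121936/35 + 61532/15 = 796532/105.


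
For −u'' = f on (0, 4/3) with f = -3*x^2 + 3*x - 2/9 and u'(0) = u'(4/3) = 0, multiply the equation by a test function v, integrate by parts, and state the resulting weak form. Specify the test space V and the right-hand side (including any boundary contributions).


V = H^1(0, 4/3) (no boundary constraint on v; u is determined up to an additive constant); weak form: ∫_0^4/3 u'v' dx = ∫_0^4/3 (-3*x^2 + 3*x - 2/9) v dx for all v ∈ V.

Multiply both sides by a test function v and integrate from 0 to 4/3:
  ∫_0^4/3 −u''(x) v(x) dx = ∫_0^4/3 f(x) v(x) dx.
Integrate the LHS by parts once:
  ∫_0^4/3 −u'' v dx = −[u'(x) v(x)]_0^4/3 + ∫_0^4/3 u'(x) v'(x) dx.
Thus ∫_0^4/3 u'(x) v'(x) dx = ∫_0^4/3 f(x) v(x) dx + [u'(x) v(x)]_0^4/3.
Choose V so that boundary terms are either known or forced to vanish.
u has homogeneous Neumann: u'(0) = u'(4/3) = 0. So [u' v]_0^4/3 = 0·v(4/3) − 0·v(0) = 0 for any v; take V = H^1(0, 4/3).
Weak formulation: find u (satisfying any essential BC) such that ∫_0^4/3 u'(x) v'(x) dx = ∫_0^4/3 f v dx for all v ∈ V (homogeneous Neumann, so boundary terms vanish).
Substituting f(x) = -3*x^2 + 3*x - 2/9, the right-hand side is ∫_0^4/3 (-3*x^2 + 3*x - 2/9) v dx.
Compatibility check (pure Neumann): taking v ≡ 1 ∈ V gives 0 = ∫_0^4/3 f dx + (0) − (0), i.e. ∫_0^4/3 f dx must equal u'(0) − u'(4/3) = 0. Indeed ∫_0^4/3 (-3*x^2 + 3*x - 2/9) dx = 0, so the data are compatible. The solution is then unique only up to an additive constant (fix it e.g. by requiring ∫_0^4/3 u dx = 0).


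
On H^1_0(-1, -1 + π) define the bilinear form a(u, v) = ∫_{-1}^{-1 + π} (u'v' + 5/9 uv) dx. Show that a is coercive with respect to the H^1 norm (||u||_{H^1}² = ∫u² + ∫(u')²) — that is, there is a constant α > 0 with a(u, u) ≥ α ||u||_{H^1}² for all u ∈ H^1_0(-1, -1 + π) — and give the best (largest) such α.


α = 7/9

Coercivity of a(·,·) on H^1_0(-1, -1 + π) means a(u, u) ≥ α ||u||_{H^1}² for every u ∈ H^1_0.
The interval has length L = π, and Poincaré/coercivity depend only on L. Here a(u, u) = ∫(u')² + (5/9)·∫u².
Here 0 < c = 5/9 < 1. The condition a(u,u) ≥ α||u||_{H^1}² reads (1−α)∫(u')² ≥ (α−c)∫u². Any admissible α is ≤ 1 (rapidly oscillating u have ∫u²/∫(u')² → 0), and α = 1 would force 0 ≥ (1−c)∫u², impossible since c < 1; so 1−α > 0. By the sharp Poincaré inequality on H^1_0 of an interval of length L, ∫(u')² ≥ (π/L)²∫u² with equality for the first sine mode sin(π(x−x₀)/L) (x₀ the left endpoint), so the inequality holds for all u iff (1−α)(π/L)² ≥ α − c, i.e. α ≤ ((π/L)² + c)/((π/L)² + 1) = (1 + c(L/π)²)/(1 + (L/π)²). With (π/L)² = 1 and c = 5/9, the largest admissible constant is α = ((π/L)² + c)/((π/L)² + 1).
Simplifying, α = 7/9.


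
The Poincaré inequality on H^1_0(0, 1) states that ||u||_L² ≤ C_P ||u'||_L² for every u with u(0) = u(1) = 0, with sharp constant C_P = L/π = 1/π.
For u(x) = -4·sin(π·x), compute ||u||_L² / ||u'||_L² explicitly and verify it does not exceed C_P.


||u||_L² / ||u'||_L² = 1/π = C_P.

u(x) = -4·sin(π·x), so u'(x) = -4*π*cos(π*x).
Writing u(x) = A·sin(kπx/L) with A = -4 and k = 1, use ∫_0^L sin²(kπx/L) dx = L/2 and ∫_0^L cos²(kπx/L) dx = L/2.
u² = 16·sin²(π·x) and (u')² = 16*π^2·cos²(π·x), and each of sin², cos² integrates to L/2 = 1/2 over (0, 1).
∫_0^1 u² dx = 8, so ||u||_L² = 2*sqrt(2).
∫_0^1 (u')² dx = 8*π^2, so ||u'||_L² = 2*sqrt(2)*π.
Ratio ||u||_L² / ||u'||_L² = 1/π.
Sharp Poincaré constant on H^1_0(0, 1) is C_P = L/π = 1/π, achieved by sin(π·x).
This is the k = 1 eigenfunction (up to amplitude), so the ratio equals the sharp Poincaré constant exactly.


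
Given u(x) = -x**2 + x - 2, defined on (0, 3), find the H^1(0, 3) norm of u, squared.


||u||_{H^1}^2 = 681/10

The H^1 norm (squared) on an interval (0, L) is
  ||u||_{H^1}^2 = ∫_0^L u(x)^2 dx + ∫_0^L u'(x)^2 dx.
Compute u'(x) = 1 - 2*x.
Then u(x)^2 = x**4 - 2*x**3 + 5*x**2 - 4*x + 4 and u'(x)^2 = 4*x**2 - 4*x + 1.
Integrate each monomial from 0 to 3 using ∫_0^3 c·x^n dx = c·3^(n+1)/(n+1):
  ∫_0^3 u(x)^2 dx = ∫_0^3 (x^4 - 2*x^3 + 5*x^2 - 4*x + 4) dx. Term by term:
    ∫_0^3 x^4 dx = 243/5;  ∫_0^3 -2*x^3 dx = -81/2;  ∫_0^3 5*x^2 dx = 45;
    ∫_0^3 -4*x dx = -18;  ∫_0^3 4 dx = 12.
  Sum: 243/5 − 81/2 + 45 − 18 + 12 = 471/10.
  ∫_0^3 u'(x)^2 dx = ∫_0^3 (4*x^2 - 4*x + 1) dx. Term by term:
    ∫_0^3 4*x^2 dx = 36;  ∫_0^3 -4*x dx = -18;  ∫_0^3 1 dx = 3.
  Sum: 36 − 18 + 3 = 21.
Adding: ||u||_{H^1}^2 = 471/10 + 21 = 681/10.


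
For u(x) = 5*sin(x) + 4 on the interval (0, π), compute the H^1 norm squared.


||u||_{H^1(0,π)}^2 = 80 + 41*π

u'(x) = 5*cos(x).
Expand u² and (u')² and integrate term by term on (0, π), using: for integers n ≥ 1, ∫_0^π sin²(nx) dx = ∫_0^π cos²(nx) dx = π/2; for n ≠ n', ∫_0^π sin(nx)sin(n'x) dx = ∫_0^π cos(nx)cos(n'x) dx = 0; and by product-to-sum, ∫_0^π sin(nx)cos(n'x) dx = ½∫_0^π [sin((n+n')x) + sin((n−n')x)] dx, which is 0 when n+n' is even and 2n/(n²−n'²) when n+n' is odd (it need not vanish on (0, π)). For the constant mode: ∫_0^π 1 dx = π, ∫_0^π cos(nx) dx = 0, ∫_0^π sin(nx) dx = (1−(−1)^n)/n.
  u² squared terms: (4)²·∫1 dx = 16·π = 16*π;  (5)²·∫sin(x)² dx = 25·π/2 = 25*π/2.
  u² cross terms: 2·(4)·(5)·∫1·sin(x) dx = 40·(2) = 80.
  So ∫_0^π u² dx = 16*π + 25*π/2 + 80 = 80 + 57*π/2.
  (u')² squared terms: (5)²·∫cos(x)² dx = 25·π/2 = 25*π/2.
  So ∫_0^π (u')² dx = 25*π/2.
||u||_{H^1}^2 = (80 + 57*π/2) + (25*π/2) = 80 + 41*π.


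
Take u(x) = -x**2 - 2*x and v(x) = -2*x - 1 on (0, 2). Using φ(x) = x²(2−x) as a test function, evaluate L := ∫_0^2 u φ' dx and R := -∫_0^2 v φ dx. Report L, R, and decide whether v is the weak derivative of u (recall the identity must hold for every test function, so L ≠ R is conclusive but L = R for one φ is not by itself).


LHS = 88/15, RHS = 68/15. No, v is not the weak derivative of u.

u(x) = -x**2 - 2*x, classical derivative u'(x) = -2*x - 2.
φ(x) = x²(2−x), so φ'(x) = x*(4 - 3*x).
Note φ(0) = φ(2) = 0, so the boundary term u·φ vanishes.
LHS = ∫_0^2 u(x) φ'(x) dx = ∫_0^2 (3*x^4 + 2*x^3 - 8*x^2) dx. Term by term:
  ∫_0^2 3*x^4 dx = 96/5;  ∫_0^2 2*x^3 dx = 8;  ∫_0^2 -8*x^2 dx = -64/3.
Sum: 96/5 + 8 − 64/3 = 88/15.
So LHS = 88/15.
∫_0^2 v(x) φ(x) dx = ∫_0^2 (2*x^4 - 3*x^3 - 2*x^2) dx. Term by term:
  ∫_0^2 2*x^4 dx = 64/5;  ∫_0^2 -3*x^3 dx = -12;  ∫_0^2 -2*x^2 dx = -16/3.
Sum: 64/5 − 12 − 16/3 = -68/15.
So RHS = -∫_0^2 v(x) φ(x) dx = 68/15.
LHS − RHS = 4/3 ≠ 0, so the identity fails.
(For a valid weak derivative the identity must hold for EVERY test function, in particular this one. The failure shows v is NOT the weak derivative of u.)
Correct weak derivative would be u'(x) = -2*x - 2.


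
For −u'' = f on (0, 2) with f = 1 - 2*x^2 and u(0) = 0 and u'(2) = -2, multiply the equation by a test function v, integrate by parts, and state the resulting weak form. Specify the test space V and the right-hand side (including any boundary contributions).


V = {v ∈ H^1(0, 2) : v(0) = 0} (test functions vanish at x = 0 where u is specified); weak form: ∫_0^2 u'v' dx = ∫_0^2 (1 - 2*x^2) v dx − 2·v(2) for all v ∈ V.

Multiply both sides by a test function v and integrate from 0 to 2:
  ∫_0^2 −u''(x) v(x) dx = ∫_0^2 f(x) v(x) dx.
Integrate the LHS by parts once:
  ∫_0^2 −u'' v dx = −[u'(x) v(x)]_0^2 + ∫_0^2 u'(x) v'(x) dx.
Thus ∫_0^2 u'(x) v'(x) dx = ∫_0^2 f(x) v(x) dx + [u'(x) v(x)]_0^2.
Choose V so that boundary terms are either known or forced to vanish.
Mixed BC: u(0) = 0 (Dirichlet) and u'(2) = -2 (Neumann). Define V = {v ∈ H^1(0, 2) : v(0) = 0}. Then [u' v]_0^2 = u'(2)·v(2) − u'(0)·0 = − 2·v(2).
Weak formulation: find u (satisfying any essential BC) such that ∫_0^2 u'(x) v'(x) dx = ∫_0^2 f v dx − 2·v(2) for all v ∈ V (Dirichlet at 0 absorbed into V; Neumann datum at x = 2 contributes the boundary term).
Substituting f(x) = 1 - 2*x^2, the right-hand side is ∫_0^2 (1 - 2*x^2) v dx − 2·v(2).


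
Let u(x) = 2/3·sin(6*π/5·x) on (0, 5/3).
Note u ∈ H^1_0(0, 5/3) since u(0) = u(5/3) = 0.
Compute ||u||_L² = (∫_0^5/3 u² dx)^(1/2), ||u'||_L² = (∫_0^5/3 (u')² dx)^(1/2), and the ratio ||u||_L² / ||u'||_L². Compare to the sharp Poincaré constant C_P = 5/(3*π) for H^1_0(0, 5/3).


||u||_L² / ||u'||_L² = 5/(6*π) < C_P = 5/(3*π).

u(x) = 2/3·sin(6*π/5·x), so u'(x) = 4*π*cos(6*π*x/5)/5.
Writing u(x) = A·sin(kπx/L) with A = 2/3 and k = 2, use ∫_0^L sin²(kπx/L) dx = L/2 and ∫_0^L cos²(kπx/L) dx = L/2.
u² = 4/9·sin²(6*π/5·x) and (u')² = 16*π^2/25·cos²(6*π/5·x), and each of sin², cos² integrates to L/2 = 5/6 over (0, 5/3).
∫_0^5/3 u² dx = 10/27, so ||u||_L² = sqrt(30)/9.
∫_0^5/3 (u')² dx = 8*π^2/15, so ||u'||_L² = 2*sqrt(30)*π/15.
Ratio ||u||_L² / ||u'||_L² = 5/(6*π).
Sharp Poincaré constant on H^1_0(0, 5/3) is C_P = L/π = 5/(3*π), achieved by sin(3*π/5·x).
This is the k = 2 harmonic; the ratio L/(kπ) is strictly less than C_P = L/π, consistent with the sharp inequality ||u||_L² ≤ C_P ||u'||_L².


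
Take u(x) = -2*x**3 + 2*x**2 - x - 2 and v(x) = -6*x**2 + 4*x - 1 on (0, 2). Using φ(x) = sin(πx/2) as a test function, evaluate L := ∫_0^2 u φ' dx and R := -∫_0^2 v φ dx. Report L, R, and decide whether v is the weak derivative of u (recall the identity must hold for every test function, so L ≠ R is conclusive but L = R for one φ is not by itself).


LHS = -192/π^3 + 36/π, RHS = -192/π^3 + 36/π. Yes, v = u' weakly.

u(x) = -2*x**3 + 2*x**2 - x - 2, classical derivative u'(x) = -6*x**2 + 4*x - 1.
φ(x) = sin(πx/2), so φ'(x) = π*cos(π*x/2)/2.
Note φ(0) = φ(2) = 0, so the boundary term u·φ vanishes.
LHS = ∫_0^2 u(x) φ'(x) dx = ∫_0^2 (-π*x^3*cos(π*x/2) + π*x^2*cos(π*x/2) - π*x*cos(π*x/2)/2 - π*cos(π*x/2)) dx. Term by term:
  ∫_0^2 -π*cos(π*x/2) dx = 0;  ∫_0^2 π*x^2*cos(π*x/2) dx = -16/π;  ∫_0^2 -π*x^3*cos(π*x/2) dx = -192/π^3 + 48/π;
  ∫_0^2 -π*x*cos(π*x/2)/2 dx = 4/π.
Sum: 0 − 16/π + -192/π^3 + 48/π + 4/π = -192/π^3 + 36/π.
So LHS = -192/π^3 + 36/π.
∫_0^2 v(x) φ(x) dx = ∫_0^2 (-6*x^2*sin(π*x/2) + 4*x*sin(π*x/2) - sin(π*x/2)) dx. Term by term:
  ∫_0^2 -sin(π*x/2) dx = -4/π;  ∫_0^2 -6*x^2*sin(π*x/2) dx = -48/π + 192/π^3;  ∫_0^2 4*x*sin(π*x/2) dx = 16/π.
Sum: -4/π + -48/π + 192/π^3 + 16/π = -36/π + 192/π^3.
So RHS = -∫_0^2 v(x) φ(x) dx = -192/π^3 + 36/π.
LHS = RHS, so the identity holds for this test φ.
Moreover u is smooth here and v(x) = u'(x) = -6*x**2 + 4*x - 1 pointwise, so the identity holds for every test function. Hence v is the weak derivative of u.


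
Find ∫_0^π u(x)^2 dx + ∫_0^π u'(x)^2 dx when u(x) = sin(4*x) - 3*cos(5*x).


||u||_{H^1(0,π)}^2 = 416/3 + 251*π/2

u'(x) = 15*sin(5*x) + 4*cos(4*x).
Expand u² and (u')² and integrate term by term on (0, π), using: for integers n ≥ 1, ∫_0^π sin²(nx) dx = ∫_0^π cos²(nx) dx = π/2; for n ≠ n', ∫_0^π sin(nx)sin(n'x) dx = ∫_0^π cos(nx)cos(n'x) dx = 0; and by product-to-sum, ∫_0^π sin(nx)cos(n'x) dx = ½∫_0^π [sin((n+n')x) + sin((n−n')x)] dx, which is 0 when n+n' is even and 2n/(n²−n'²) when n+n' is odd (it need not vanish on (0, π)).
  u² squared terms: (-3)²·∫cos(5x)² dx = 9·π/2 = 9*π/2;  (1)²·∫sin(4x)² dx = 1·π/2 = π/2.
  u² cross terms: 2·(-3)·(1)·∫cos(5x)·sin(4x) dx = -6·(-8/9) = 16/3.
  So ∫_0^π u² dx = 9*π/2 + π/2 + 16/3 = 16/3 + 5*π.
  (u')² squared terms: (4)²·∫cos(4x)² dx = 16·π/2 = 8*π;  (15)²·∫sin(5x)² dx = 225·π/2 = 225*π/2.
  (u')² cross terms: 2·(4)·(15)·∫cos(4x)·sin(5x) dx = 120·(10/9) = 400/3.
  So ∫_0^π (u')² dx = 8*π + 225*π/2 + 400/3 = 400/3 + 241*π/2.
||u||_{H^1}^2 = (16/3 + 5*π) + (400/3 + 241*π/2) = 416/3 + 251*π/2.


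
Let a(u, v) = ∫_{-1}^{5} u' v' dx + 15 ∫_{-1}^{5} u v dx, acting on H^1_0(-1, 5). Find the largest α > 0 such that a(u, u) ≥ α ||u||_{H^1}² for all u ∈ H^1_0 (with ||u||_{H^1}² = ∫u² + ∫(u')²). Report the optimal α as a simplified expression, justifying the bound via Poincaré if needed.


α = 1

Coercivity of a(·,·) on H^1_0(-1, 5) means a(u, u) ≥ α ||u||_{H^1}² for every u ∈ H^1_0.
The interval has length L = 6, and Poincaré/coercivity depend only on L. Here a(u, u) = ∫(u')² + (15)·∫u².
Here c = 15 ≥ 1, so a(u,u) = ∫(u')² + c∫u² ≥ ∫(u')² + ∫u² = ||u||_{H^1}², i.e. α = 1 works. No larger α is possible: a(u,u) ≥ α||u||_{H^1}² means (1−α)∫(u')² ≥ (α−c)∫u², and for the modes u_n = sin(nπ(x−x₀)/L) (x₀ the left endpoint) one has ∫u_n²/∫(u_n')² = (L/(nπ))² → 0, so a(u_n,u_n)/||u_n||_{H^1}² → 1. Hence the optimal constant is α = 1.
Therefore α = 1.


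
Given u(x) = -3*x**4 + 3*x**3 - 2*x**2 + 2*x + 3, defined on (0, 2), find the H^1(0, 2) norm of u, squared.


||u||_{H^1}^2 = 25378/21

The H^1 norm (squared) on an interval (0, L) is
  ||u||_{H^1}^2 = ∫_0^L u(x)^2 dx + ∫_0^L u'(x)^2 dx.
Compute u'(x) = -12*x**3 + 9*x**2 - 4*x + 2.
Then u(x)^2 = 9*x**8 - 18*x**7 + 21*x**6 - 24*x**5 - 2*x**4 + 10*x**3 - 8*x**2 + 12*x + 9 and u'(x)^2 = 144*x**6 - 216*x**5 + 177*x**4 - 120*x**3 + 52*x**2 - 16*x + 4.
Integrate each monomial from 0 to 2 using ∫_0^2 c·x^n dx = c·2^(n+1)/(n+1):
  ∫_0^2 u(x)^2 dx = ∫_0^2 (9*x^8 - 18*x^7 + 21*x^6 - 24*x^5 - 2*x^4 + 10*x^3 - 8*x^2 + 12*x + 9) dx. Term by term:
    ∫_0^2 9*x^8 dx = 512;  ∫_0^2 -18*x^7 dx = -576;  ∫_0^2 21*x^6 dx = 384;
    ∫_0^2 -24*x^5 dx = -256;  ∫_0^2 -2*x^4 dx = -64/5;  ∫_0^2 10*x^3 dx = 40;
    ∫_0^2 -8*x^2 dx = -64/3;  ∫_0^2 12*x dx = 24;  ∫_0^2 9 dx = 18.
  Sum: 512 − 576 + 384 − 256 − 64/5 + 40 − 64/3 + 24 + 18 = 1678/15.
  ∫_0^2 u'(x)^2 dx = ∫_0^2 (144*x^6 - 216*x^5 + 177*x^4 - 120*x^3 + 52*x^2 - 16*x + 4) dx. Term by term:
    ∫_0^2 144*x^6 dx = 18432/7;  ∫_0^2 -216*x^5 dx = -2304;  ∫_0^2 177*x^4 dx = 5664/5;
    ∫_0^2 -120*x^3 dx = -480;  ∫_0^2 52*x^2 dx = 416/3;  ∫_0^2 -16*x dx = -32;
    ∫_0^2 4 dx = 8.
  Sum: 18432/7 − 2304 + 5664/5 − 480 + 416/3 − 32 + 8 = 115144/105.
Adding: ||u||_{H^1}^2 = 1678/15 + 115144/105 = 25378/21.


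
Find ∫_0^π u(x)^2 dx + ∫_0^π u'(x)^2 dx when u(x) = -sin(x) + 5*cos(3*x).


||u||_{H^1(0,π)}^2 = 126*π

u'(x) = -15*sin(3*x) - cos(x).
Expand u² and (u')² and integrate term by term on (0, π), using: for integers n ≥ 1, ∫_0^π sin²(nx) dx = ∫_0^π cos²(nx) dx = π/2; for n ≠ n', ∫_0^π sin(nx)sin(n'x) dx = ∫_0^π cos(nx)cos(n'x) dx = 0; and by product-to-sum, ∫_0^π sin(nx)cos(n'x) dx = ½∫_0^π [sin((n+n')x) + sin((n−n')x)] dx, which is 0 when n+n' is even and 2n/(n²−n'²) when n+n' is odd (it need not vanish on (0, π)).
  u² squared terms: (-1)²·∫sin(x)² dx = 1·π/2 = π/2;  (5)²·∫cos(3x)² dx = 25·π/2 = 25*π/2.
  u² cross terms: 2·(-1)·(5)·∫sin(x)·cos(3x) dx = -10·(0) = 0.
  So ∫_0^π u² dx = π/2 + 25*π/2 + 0 = 13*π.
  (u')² squared terms: (-1)²·∫cos(x)² dx = 1·π/2 = π/2;  (-15)²·∫sin(3x)² dx = 225·π/2 = 225*π/2.
  (u')² cross terms: 2·(-1)·(-15)·∫cos(x)·sin(3x) dx = 30·(0) = 0.
  So ∫_0^π (u')² dx = π/2 + 225*π/2 + 0 = 113*π.
||u||_{H^1}^2 = (13*π) + (113*π) = 126*π.
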